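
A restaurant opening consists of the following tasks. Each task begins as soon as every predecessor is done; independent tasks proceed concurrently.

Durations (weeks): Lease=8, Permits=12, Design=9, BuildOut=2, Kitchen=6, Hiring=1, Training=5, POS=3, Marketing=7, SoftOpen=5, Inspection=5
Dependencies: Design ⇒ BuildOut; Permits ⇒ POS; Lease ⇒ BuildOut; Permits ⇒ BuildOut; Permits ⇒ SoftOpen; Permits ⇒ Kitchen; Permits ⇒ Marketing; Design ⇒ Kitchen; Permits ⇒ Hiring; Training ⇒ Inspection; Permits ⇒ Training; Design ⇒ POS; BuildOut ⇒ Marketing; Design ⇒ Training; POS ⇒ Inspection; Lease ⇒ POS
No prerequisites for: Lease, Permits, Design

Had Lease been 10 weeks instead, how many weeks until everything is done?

22

As given, the longest chain is Permits→Training→Inspection = 12+5+5 = 22, so the finish is 22 weeks.
Lease has 5 weeks of float (longest path through it is 17).
No other chain overtakes it, so the finish is 22 weeks.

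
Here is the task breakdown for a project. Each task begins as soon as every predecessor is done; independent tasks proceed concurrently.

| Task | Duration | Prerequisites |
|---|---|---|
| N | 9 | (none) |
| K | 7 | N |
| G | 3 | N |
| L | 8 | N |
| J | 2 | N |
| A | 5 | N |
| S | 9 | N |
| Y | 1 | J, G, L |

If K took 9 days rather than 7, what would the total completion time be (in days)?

As given, the longest chain is N→L→Y = 9+8+1 = 18, so the finish is 18 days.
K is off the critical path — its longest chain is 16 days, giving 2 of slack.
Now N→K = 9+9 = 18 is longest, so the finish becomes 18 days.

18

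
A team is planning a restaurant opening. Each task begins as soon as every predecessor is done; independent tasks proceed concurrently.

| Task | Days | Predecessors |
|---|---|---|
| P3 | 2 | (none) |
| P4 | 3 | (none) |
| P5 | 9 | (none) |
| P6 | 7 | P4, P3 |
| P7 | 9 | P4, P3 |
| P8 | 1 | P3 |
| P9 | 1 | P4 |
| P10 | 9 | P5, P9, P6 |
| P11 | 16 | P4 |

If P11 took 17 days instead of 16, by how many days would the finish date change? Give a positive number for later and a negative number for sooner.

1

Baseline: P4→P11 = 3+16 = 19 → 19 days.
P11 lies on that path, so at 17 days the path becomes 20 days.
That remains the longest chain; total 20 days.
Change in finish: 20 − 19 = +1 days.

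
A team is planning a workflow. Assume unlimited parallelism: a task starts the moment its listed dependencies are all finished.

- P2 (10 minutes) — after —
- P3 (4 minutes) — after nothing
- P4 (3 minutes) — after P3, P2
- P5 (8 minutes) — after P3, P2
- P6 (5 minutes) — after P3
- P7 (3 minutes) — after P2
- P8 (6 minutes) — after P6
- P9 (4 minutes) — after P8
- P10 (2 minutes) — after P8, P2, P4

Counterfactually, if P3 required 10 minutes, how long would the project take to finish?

The binding path is P3→P6→P8→P9 = 4+5+6+4 = 19; finish at 19 minutes.
Since P3 is critical, the +6 change carries straight to that chain (now 25 minutes).
That remains the longest chain; total 25 minutes.

25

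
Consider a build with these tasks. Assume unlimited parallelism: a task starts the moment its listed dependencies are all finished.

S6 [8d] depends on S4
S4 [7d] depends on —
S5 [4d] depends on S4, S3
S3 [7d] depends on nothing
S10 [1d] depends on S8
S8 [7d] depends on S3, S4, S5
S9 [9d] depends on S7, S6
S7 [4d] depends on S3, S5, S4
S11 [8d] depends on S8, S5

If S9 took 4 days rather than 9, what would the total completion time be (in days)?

As given, the longest chain is S3→S5→S8→S11 = 7+4+7+8 = 26, so the finish is 26 days.
S9 has 2 days of float (longest path through it is 24).
No other chain overtakes it, so the finish is 26 days.

26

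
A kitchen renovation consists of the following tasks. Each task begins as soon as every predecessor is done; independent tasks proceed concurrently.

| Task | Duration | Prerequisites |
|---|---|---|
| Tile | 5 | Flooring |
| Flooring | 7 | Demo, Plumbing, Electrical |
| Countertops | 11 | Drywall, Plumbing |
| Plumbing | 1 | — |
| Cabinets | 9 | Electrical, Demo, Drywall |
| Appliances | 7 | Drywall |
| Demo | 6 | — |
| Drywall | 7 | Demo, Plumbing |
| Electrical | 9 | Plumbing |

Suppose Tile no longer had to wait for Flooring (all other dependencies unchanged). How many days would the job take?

24

Original critical path: Demo→Drywall→Countertops = 6+7+11 = 24 ⇒ 24 days.
Without Flooring→Tile, Tile's earliest start moves from 17 to 0.
New critical path: Demo→Drywall→Countertops = 6+7+11 = 24 ⇒ 24 days.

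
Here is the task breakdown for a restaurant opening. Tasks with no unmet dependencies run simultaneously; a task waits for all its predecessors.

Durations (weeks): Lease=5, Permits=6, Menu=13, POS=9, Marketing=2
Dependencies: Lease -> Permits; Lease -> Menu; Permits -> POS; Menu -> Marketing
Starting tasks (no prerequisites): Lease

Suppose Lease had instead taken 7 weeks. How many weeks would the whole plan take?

Actual critical path: Lease→Permits→POS = 5+6+9 = 20 ⇒ 20 weeks.
Lease is on the critical path; changing it to 7 makes that path 22 weeks.
The critical path is still Lease→Permits→POS; finish is now 22 weeks.

22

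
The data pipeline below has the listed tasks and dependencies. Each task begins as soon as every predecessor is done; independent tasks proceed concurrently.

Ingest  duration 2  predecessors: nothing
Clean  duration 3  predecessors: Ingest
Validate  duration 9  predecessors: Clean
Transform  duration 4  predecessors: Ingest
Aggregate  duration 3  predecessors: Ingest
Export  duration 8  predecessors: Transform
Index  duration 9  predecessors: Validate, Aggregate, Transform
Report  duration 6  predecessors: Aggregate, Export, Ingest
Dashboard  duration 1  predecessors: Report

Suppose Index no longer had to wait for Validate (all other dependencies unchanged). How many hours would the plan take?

Before: longest chain Ingest→Clean→Validate→Index = 2+3+9+9 = 23, finish 23.
Without Validate→Index, Index's earliest start moves from 14 to 6.
The longest chain is now Ingest→Transform→Export→Report→Dashboard = 2+4+8+6+1 = 21, so the plan takes 21 hours.

21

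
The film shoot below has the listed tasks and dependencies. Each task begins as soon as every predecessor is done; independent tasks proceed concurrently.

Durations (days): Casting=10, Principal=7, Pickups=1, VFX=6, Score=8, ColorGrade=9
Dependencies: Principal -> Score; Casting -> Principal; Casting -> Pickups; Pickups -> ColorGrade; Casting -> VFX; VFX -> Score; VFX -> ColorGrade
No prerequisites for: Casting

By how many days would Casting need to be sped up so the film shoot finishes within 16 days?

9

Current finish: 25 days; target: 16.
Casting is on every critical path, so each day cut from Casting cuts the finish by one (this holds down to a finish of 16).
Need 25 − 16 = 9 days off Casting → Casting becomes 1 day, finish becomes 16.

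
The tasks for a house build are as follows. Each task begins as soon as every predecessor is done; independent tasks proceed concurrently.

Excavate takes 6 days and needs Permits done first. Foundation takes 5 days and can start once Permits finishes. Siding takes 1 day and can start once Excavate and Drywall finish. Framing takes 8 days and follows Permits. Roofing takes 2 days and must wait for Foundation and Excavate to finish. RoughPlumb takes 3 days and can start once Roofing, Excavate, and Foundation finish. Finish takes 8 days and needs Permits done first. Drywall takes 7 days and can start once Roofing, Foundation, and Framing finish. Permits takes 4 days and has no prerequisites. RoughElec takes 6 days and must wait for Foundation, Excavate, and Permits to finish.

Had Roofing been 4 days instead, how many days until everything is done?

22

Critical path before the change: Permits→Excavate→Roofing→Drywall→Siding = 4+6+2+7+1 = 20 giving 20 days.
Roofing lies on that path, so at 4 days the path becomes 22 days.
That remains the longest chain; total 22 days.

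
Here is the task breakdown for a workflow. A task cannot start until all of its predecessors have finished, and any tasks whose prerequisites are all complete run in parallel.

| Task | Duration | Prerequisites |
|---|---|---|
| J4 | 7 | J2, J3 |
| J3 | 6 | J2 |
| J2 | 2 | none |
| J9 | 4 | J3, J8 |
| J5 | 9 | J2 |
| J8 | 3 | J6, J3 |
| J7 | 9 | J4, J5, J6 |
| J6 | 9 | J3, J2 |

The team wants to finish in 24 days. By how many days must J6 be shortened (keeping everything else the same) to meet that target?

2

Current finish: 26 days; target: 24.
J6 is on every critical path, so each day cut from J6 cuts the finish by one (this holds down to a finish of 24).
Need 26 − 24 = 2 days off J6 → J6 becomes 7 days, finish becomes 24.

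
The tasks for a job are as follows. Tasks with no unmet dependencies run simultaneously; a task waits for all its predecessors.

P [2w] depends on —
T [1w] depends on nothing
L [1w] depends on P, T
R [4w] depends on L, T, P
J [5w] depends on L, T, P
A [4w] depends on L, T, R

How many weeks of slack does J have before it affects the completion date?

3

Critical path: P→L→R→A = 2+1+4+4 = 11, so the finish is 11 weeks.
J finishes as early as 8 and must finish by 11.
Float = 11 − 8 = 3.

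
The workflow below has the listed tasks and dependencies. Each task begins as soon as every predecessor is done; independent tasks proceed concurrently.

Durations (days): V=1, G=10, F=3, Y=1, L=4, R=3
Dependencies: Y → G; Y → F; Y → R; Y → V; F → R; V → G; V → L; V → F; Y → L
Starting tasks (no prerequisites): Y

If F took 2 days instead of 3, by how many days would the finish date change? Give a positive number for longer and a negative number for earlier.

0

Critical path before the change: Y→V→G = 1+1+10 = 12 giving 12 days.
F is off the critical path — its longest chain is 8 days, giving 4 of slack.
No other chain overtakes it, so the finish is 12 days.
Change in finish: 12 − 12 = +0 days.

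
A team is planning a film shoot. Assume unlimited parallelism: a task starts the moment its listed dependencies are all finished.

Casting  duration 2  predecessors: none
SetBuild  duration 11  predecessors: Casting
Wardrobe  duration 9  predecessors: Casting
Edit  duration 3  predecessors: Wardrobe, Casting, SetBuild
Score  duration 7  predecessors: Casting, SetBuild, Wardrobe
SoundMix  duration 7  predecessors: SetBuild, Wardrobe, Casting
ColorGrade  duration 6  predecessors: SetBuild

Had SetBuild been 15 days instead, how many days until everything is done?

The binding path is Casting→SetBuild→Score = 2+11+7 = 20; finish at 20 days.
Since SetBuild is critical, the +4 change carries straight to that chain (now 24 days).
That remains the longest chain; total 24 days.

24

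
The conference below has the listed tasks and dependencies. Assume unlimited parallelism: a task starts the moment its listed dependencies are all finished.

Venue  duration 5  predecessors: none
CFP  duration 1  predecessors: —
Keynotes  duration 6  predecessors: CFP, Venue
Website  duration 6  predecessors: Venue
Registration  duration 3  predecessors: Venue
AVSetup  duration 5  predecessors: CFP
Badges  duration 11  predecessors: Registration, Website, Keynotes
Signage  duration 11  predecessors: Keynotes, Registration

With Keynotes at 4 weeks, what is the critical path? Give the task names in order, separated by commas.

As given, the longest chain is Venue→Keynotes→Badges = 5+6+11 = 22, so the finish is 22 weeks.
Since Keynotes is critical, the -2 change carries straight to that chain (now 20 weeks).
The binding chain switches to Venue→Website→Badges = 5+6+11 = 22; finish 22 weeks.

Venue, Website, Badges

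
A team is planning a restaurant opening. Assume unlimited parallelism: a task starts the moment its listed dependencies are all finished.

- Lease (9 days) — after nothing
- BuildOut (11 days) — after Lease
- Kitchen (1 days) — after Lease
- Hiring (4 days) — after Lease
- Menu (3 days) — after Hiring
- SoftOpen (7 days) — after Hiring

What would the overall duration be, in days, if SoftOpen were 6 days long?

The binding path is Lease→Hiring→SoftOpen = 9+4+7 = 20; finish at 20 days.
Since SoftOpen is critical, the -1 change carries straight to that chain (now 19 days).
New critical path: Lease→BuildOut = 9+11 = 20 ⇒ 20 days.

20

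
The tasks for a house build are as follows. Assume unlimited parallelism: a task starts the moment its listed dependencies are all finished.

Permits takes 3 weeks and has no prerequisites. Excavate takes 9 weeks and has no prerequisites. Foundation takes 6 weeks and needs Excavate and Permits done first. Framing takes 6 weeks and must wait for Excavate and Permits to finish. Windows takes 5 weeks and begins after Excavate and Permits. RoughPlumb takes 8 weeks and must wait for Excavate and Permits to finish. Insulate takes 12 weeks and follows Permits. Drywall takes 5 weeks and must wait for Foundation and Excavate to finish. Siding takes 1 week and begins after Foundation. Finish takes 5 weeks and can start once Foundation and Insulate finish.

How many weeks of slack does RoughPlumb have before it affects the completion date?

Permits→Insulate→Finish = 3+12+5 = 20 sets the makespan at 20 weeks.
Longest path through RoughPlumb: 17 weeks (earliest finish 17, latest finish 20).
Slack of RoughPlumb = 12 − 9 = 3 weeks.

3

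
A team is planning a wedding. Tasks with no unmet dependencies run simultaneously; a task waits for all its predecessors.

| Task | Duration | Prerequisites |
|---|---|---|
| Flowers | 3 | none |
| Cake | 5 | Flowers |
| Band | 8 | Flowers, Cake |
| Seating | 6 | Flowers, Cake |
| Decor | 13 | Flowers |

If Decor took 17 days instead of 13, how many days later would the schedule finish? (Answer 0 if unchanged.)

As given, the longest chain is Flowers→Decor = 3+13 = 16, so the finish is 16 days.
Since Decor is critical, the +4 change carries straight to that chain (now 20 days).
No other chain overtakes it, so the finish is 20 days.
Change in finish: 20 − 16 = +4 days.

4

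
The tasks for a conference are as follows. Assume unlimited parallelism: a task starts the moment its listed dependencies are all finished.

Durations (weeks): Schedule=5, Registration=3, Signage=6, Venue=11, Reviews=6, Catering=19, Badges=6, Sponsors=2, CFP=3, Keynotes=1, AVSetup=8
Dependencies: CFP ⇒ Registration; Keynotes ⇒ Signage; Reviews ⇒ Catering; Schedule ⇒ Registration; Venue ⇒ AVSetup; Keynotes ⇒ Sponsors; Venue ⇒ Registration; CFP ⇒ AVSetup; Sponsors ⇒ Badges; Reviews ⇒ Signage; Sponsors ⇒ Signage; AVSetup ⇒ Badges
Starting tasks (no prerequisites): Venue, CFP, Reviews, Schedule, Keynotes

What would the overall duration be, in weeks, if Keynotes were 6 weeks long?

The binding path is Venue→AVSetup→Badges = 11+8+6 = 25; finish at 25 weeks.
Keynotes is off the critical path — its longest chain is 9 weeks, giving 16 of slack.
The critical path is still Venue→AVSetup→Badges; finish is now 25 weeks.

25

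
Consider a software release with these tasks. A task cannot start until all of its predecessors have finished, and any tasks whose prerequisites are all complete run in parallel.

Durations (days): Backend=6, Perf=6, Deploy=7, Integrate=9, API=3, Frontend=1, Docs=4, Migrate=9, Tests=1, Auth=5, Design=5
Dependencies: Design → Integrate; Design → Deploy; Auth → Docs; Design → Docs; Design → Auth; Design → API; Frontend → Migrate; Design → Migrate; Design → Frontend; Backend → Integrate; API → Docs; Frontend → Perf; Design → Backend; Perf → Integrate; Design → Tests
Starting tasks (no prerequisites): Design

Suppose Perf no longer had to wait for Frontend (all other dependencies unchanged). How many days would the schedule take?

Original critical path: Design→Frontend→Perf→Integrate = 5+1+6+9 = 21 ⇒ 21 days.
Without Frontend→Perf, Perf's earliest start moves from 6 to 0.
After: Design→Backend→Integrate = 5+6+9 = 20 → 20 days.

20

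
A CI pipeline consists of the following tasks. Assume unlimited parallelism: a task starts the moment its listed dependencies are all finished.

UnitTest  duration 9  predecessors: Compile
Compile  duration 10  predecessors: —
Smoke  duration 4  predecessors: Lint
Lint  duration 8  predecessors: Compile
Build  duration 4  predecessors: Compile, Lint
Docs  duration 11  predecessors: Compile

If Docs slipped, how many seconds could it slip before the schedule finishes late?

1

The longest chain is Compile→Lint→Build = 10+8+4 = 22; overall finish 22 seconds.
The longest chain containing Docs totals 21 seconds.
Float = 22 − 21 = 1.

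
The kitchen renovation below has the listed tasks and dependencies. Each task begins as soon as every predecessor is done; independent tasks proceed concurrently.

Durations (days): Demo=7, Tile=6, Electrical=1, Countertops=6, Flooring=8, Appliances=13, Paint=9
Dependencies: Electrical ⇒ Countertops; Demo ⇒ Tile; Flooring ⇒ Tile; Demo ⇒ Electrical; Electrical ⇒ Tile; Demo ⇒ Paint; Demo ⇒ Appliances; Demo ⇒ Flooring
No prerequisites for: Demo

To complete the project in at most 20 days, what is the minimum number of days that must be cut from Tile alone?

1

Current finish: 21 days; target: 20.
Tile is on every critical path, so each day cut from Tile cuts the finish by one (this holds down to a finish of 20).
Need 21 − 20 = 1 day off Tile → Tile becomes 5 days, finish becomes 20.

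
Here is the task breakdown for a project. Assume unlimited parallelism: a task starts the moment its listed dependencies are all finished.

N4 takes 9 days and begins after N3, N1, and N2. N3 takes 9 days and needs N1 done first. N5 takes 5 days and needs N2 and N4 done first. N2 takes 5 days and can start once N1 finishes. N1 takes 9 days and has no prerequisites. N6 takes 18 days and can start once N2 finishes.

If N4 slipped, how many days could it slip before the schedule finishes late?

The longest chain is N1→N2→N6 = 9+5+18 = 32; overall finish 32 days.
Longest path through N4: 32 days (earliest finish 27, latest finish 27).
So N4 can slip 27 − 27 = 0 days.

0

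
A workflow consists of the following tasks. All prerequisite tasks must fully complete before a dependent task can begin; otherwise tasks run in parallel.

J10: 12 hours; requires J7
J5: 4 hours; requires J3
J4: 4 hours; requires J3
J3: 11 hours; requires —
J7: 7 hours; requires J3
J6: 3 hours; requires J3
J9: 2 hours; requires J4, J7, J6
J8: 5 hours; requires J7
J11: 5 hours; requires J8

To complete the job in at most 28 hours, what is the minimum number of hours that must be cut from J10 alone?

2

Current finish: 30 hours; target: 28.
J10 is on every critical path, so each hour cut from J10 cuts the finish by one (this holds down to a finish of 28).
Need 30 − 28 = 2 hours off J10 → J10 becomes 10 hours, finish becomes 28.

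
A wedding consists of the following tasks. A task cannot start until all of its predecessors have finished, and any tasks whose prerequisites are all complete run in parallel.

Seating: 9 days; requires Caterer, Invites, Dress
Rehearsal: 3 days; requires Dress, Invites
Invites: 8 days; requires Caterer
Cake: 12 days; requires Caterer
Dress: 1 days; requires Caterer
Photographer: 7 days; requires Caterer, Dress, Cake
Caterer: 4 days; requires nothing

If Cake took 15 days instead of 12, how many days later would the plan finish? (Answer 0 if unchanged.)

3

Critical path before the change: Caterer→Cake→Photographer = 4+12+7 = 23 giving 23 days.
Cake lies on that path, so at 15 days the path becomes 26 days.
That remains the longest chain; total 26 days.
Change in finish: 26 − 23 = +3 days.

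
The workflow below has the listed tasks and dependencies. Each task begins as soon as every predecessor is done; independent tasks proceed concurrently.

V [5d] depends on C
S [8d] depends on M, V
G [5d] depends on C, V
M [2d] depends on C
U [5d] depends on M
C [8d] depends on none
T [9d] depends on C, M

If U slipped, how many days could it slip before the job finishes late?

C→V→S = 8+5+8 = 21 sets the makespan at 21 days.
The longest chain containing U totals 15 days.
Float = 21 − 15 = 6.

6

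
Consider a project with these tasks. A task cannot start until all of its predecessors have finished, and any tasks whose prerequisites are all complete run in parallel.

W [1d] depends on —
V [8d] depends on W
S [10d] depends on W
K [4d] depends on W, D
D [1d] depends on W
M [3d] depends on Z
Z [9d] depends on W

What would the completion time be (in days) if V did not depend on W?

Original critical path: W→Z→M = 1+9+3 = 13 ⇒ 13 days.
Without W→V, V's earliest start moves from 1 to 0.
The longest chain is now W→Z→M = 1+9+3 = 13, so the schedule takes 13 days.

13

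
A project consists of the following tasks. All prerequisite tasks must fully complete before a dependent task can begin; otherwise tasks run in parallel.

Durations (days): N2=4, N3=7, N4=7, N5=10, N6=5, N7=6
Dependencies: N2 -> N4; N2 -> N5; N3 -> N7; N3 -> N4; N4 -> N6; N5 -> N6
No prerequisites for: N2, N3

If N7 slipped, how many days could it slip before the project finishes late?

Critical path: N2→N5→N6 = 4+10+5 = 19, so the finish is 19 days.
N7 finishes as early as 13 and must finish by 19.
So N7 can slip 19 − 13 = 6 days.

6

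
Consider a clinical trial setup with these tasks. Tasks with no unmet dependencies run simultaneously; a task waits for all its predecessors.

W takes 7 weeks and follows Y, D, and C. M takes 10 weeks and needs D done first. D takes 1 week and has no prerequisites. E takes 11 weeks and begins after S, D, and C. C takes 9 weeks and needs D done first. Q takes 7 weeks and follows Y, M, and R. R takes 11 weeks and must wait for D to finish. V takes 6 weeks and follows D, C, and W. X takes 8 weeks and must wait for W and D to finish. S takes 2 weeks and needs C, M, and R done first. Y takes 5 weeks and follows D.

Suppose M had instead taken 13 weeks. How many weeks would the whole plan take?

27

Baseline: D→C→W→X = 1+9+7+8 = 25 → 25 weeks.
M has 1 week of float (longest path through it is 24).
Now D→M→S→E = 1+13+2+11 = 27 is longest, so the finish becomes 27 weeks.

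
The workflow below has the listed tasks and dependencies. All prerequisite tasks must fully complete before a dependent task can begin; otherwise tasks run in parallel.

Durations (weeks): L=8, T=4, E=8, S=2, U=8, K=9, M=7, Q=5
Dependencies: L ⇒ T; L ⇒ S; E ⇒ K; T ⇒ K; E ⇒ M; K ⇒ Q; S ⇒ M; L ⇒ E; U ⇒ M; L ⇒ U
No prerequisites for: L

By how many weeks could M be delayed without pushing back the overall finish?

Critical path: L→E→K→Q = 8+8+9+5 = 30, so the finish is 30 weeks.
M finishes as early as 23 and must finish by 30.
So M can slip 30 − 23 = 7 weeks.

7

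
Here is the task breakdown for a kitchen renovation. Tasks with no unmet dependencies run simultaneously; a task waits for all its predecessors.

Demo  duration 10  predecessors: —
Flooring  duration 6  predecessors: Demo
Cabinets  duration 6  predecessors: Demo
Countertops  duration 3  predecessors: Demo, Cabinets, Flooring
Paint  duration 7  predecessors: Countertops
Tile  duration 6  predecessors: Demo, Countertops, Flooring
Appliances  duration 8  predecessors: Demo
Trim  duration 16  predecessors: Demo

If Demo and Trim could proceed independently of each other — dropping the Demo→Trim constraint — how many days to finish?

26

Original critical path: Demo→Flooring→Countertops→Paint = 10+6+3+7 = 26 ⇒ 26 days.
Without Demo→Trim, Trim's earliest start moves from 10 to 0.
New critical path: Demo→Flooring→Countertops→Paint = 10+6+3+7 = 26 ⇒ 26 days.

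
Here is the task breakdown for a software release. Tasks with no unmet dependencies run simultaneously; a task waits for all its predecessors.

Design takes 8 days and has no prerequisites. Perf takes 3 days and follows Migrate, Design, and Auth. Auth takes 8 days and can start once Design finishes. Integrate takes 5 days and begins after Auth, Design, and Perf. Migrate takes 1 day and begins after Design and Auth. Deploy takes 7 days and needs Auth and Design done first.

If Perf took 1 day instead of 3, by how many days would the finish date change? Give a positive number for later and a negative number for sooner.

Baseline: Design→Auth→Migrate→Perf→Integrate = 8+8+1+3+5 = 25 → 25 days.
Perf is on the critical path; changing it to 1 makes that path 23 days.
Now Design→Auth→Deploy = 8+8+7 = 23 is longest, so the finish becomes 23 days.
Change in finish: 23 − 25 = -2 days.

-2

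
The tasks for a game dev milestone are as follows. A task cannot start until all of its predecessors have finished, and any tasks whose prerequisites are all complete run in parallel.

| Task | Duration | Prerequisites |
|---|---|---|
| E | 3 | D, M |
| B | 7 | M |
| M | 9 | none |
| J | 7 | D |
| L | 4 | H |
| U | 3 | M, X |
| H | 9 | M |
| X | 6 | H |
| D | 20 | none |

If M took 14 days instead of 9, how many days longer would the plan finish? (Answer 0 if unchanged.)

5

Actual critical path: M→H→X→U = 9+9+6+3 = 27 ⇒ 27 days.
M lies on that path, so at 14 days the path becomes 32 days.
That remains the longest chain; total 32 days.
Change in finish: 32 − 27 = +5 days.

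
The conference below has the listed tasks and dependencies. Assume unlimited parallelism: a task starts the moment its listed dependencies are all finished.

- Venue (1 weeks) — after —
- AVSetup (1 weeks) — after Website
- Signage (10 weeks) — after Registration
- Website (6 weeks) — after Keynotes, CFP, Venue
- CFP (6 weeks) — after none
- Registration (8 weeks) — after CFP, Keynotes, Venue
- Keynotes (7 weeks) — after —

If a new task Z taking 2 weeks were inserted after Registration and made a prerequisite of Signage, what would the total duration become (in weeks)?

Originally the project takes 25 weeks.
With Z inserted, Signage now waits for max(Registration, Z).
New critical path: Keynotes→Registration→Z→Signage = 7+8+2+10 = 27 ⇒ 27 weeks.

27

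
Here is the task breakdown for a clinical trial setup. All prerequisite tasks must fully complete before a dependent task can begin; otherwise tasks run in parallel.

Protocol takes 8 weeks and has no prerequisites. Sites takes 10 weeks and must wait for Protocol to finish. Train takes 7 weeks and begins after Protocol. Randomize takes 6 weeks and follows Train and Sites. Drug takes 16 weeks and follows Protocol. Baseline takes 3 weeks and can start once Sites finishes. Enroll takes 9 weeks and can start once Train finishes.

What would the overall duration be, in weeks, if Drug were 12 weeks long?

24

Critical path before the change: Protocol→Drug = 8+16 = 24 giving 24 weeks.
Drug lies on that path, so at 12 weeks the path becomes 20 weeks.
New critical path: Protocol→Sites→Randomize = 8+10+6 = 24 ⇒ 24 weeks.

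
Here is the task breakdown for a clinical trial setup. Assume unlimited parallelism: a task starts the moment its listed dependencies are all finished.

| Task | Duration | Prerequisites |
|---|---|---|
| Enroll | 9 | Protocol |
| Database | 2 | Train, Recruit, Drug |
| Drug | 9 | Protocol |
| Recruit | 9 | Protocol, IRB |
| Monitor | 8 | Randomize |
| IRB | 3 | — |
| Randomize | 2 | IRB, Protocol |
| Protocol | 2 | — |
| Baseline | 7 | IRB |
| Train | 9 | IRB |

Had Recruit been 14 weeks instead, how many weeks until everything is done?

Critical path before the change: IRB→Recruit→Database = 3+9+2 = 14 giving 14 weeks.
Since Recruit is critical, the +5 change carries straight to that chain (now 19 weeks).
That remains the longest chain; total 19 weeks.

19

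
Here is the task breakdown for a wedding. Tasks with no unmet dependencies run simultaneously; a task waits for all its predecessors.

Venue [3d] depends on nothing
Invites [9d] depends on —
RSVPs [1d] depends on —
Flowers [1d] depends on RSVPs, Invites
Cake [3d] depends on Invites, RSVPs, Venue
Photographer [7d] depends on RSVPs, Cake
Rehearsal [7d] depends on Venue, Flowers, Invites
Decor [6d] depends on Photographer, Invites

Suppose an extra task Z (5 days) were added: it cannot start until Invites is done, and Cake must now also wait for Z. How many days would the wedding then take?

30

Originally the wedding takes 25 days.
With Z inserted, Cake now waits for max(Invites, RSVPs, Venue, Z).
New critical path: Invites→Z→Cake→Photographer→Decor = 9+5+3+7+6 = 30 ⇒ 30 days.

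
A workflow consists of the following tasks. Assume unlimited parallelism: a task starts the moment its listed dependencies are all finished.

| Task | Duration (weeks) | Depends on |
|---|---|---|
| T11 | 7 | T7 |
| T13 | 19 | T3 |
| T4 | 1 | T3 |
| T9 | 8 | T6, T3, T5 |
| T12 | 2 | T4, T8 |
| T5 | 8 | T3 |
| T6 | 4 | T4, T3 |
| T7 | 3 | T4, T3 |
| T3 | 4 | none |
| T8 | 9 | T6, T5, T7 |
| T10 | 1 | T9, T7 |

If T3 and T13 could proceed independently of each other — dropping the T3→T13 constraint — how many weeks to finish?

23

With the dependency in place, T3→T5→T8→T12 = 4+8+9+2 = 23 sets the finish at 23 weeks.
Without T3→T13, T13's earliest start moves from 4 to 0.
New critical path: T3→T5→T8→T12 = 4+8+9+2 = 23 ⇒ 23 weeks.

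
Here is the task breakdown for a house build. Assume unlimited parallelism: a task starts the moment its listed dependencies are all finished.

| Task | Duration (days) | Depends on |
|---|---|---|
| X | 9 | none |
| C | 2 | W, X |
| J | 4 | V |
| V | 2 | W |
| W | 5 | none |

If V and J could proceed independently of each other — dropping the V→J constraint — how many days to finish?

11

Original critical path: X→C = 9+2 = 11 ⇒ 11 days.
Without V→J, J's earliest start moves from 7 to 0.
New critical path: X→C = 9+2 = 11 ⇒ 11 days.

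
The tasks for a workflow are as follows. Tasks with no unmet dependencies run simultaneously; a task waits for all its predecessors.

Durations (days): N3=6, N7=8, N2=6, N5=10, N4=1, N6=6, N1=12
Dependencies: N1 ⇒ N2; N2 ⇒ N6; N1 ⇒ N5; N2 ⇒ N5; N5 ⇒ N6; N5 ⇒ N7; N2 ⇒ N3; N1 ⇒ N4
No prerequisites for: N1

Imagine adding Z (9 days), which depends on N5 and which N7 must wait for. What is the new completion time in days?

Originally the project takes 36 days.
With Z inserted, N7 now waits for max(N5, Z).
New critical path: N1→N2→N5→Z→N7 = 12+6+10+9+8 = 45 ⇒ 45 days.

45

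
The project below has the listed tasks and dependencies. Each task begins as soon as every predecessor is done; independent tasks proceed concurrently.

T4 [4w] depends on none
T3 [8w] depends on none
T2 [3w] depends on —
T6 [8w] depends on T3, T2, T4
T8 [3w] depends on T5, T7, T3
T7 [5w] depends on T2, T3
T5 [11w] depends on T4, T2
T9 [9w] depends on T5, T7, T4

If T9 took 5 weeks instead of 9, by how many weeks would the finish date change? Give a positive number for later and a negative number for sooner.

Actual critical path: T4→T5→T9 = 4+11+9 = 24 ⇒ 24 weeks.
Since T9 is critical, the -4 change carries straight to that chain (now 20 weeks).
That remains the longest chain; total 20 weeks.
Change in finish: 20 − 24 = -4 weeks.

-4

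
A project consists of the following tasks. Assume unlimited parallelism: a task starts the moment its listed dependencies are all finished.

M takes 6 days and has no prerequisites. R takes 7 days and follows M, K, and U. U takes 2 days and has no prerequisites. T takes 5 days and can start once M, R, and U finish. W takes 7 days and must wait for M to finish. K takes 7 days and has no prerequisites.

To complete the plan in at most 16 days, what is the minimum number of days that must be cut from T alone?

Current finish: 19 days; target: 16.
T is on every critical path, so each day cut from T cuts the finish by one (this holds down to a finish of 15).
Need 19 − 16 = 3 days off T → T becomes 2 days, finish becomes 16.

3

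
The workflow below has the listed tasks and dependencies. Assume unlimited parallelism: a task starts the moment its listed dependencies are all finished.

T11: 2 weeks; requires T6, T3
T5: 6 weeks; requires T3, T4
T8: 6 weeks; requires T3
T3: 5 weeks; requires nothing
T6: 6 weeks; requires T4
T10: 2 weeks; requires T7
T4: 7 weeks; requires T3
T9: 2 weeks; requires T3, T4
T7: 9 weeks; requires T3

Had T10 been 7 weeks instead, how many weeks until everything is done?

21

Critical path before the change: T3→T4→T6→T11 = 5+7+6+2 = 20 giving 20 weeks.
T10 is off the critical path — its longest chain is 16 weeks, giving 4 of slack.
Now T3→T7→T10 = 5+9+7 = 21 is longest, so the finish becomes 21 weeks.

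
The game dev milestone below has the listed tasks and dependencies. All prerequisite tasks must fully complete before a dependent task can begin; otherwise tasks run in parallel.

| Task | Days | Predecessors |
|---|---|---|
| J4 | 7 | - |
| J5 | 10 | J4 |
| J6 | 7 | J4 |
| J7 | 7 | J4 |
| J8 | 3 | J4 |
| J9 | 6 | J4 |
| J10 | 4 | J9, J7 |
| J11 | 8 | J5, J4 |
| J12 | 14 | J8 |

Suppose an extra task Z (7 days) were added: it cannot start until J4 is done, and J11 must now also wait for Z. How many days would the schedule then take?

25

Originally the schedule takes 25 days.
With Z inserted, J11 now waits for max(J5, J4, Z).
New critical path: J4→J5→J11 = 7+10+8 = 25 ⇒ 25 days.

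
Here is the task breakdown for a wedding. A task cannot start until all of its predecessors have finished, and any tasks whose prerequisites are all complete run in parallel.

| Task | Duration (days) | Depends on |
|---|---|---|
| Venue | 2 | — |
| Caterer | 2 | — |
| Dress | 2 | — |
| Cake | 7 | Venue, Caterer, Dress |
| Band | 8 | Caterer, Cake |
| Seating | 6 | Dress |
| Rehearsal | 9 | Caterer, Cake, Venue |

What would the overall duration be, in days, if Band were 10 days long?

Baseline: Venue→Cake→Rehearsal = 2+7+9 = 18 → 18 days.
The longest path through Band is only 17 days, so Band has float 1.
New critical path: Venue→Cake→Band = 2+7+10 = 19 ⇒ 19 days.

19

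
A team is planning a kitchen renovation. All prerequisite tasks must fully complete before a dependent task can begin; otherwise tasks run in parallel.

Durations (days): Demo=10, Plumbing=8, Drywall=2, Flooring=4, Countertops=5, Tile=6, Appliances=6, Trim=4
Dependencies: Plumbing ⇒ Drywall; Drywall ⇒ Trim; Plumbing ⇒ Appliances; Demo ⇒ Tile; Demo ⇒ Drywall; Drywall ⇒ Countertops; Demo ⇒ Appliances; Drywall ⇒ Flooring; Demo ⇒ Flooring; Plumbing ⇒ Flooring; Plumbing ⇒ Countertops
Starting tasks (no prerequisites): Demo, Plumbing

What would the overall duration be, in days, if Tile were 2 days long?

17

As given, the longest chain is Demo→Drywall→Countertops = 10+2+5 = 17, so the finish is 17 days.
The longest path through Tile is only 16 days, so Tile has float 1.
No other chain overtakes it, so the finish is 17 days.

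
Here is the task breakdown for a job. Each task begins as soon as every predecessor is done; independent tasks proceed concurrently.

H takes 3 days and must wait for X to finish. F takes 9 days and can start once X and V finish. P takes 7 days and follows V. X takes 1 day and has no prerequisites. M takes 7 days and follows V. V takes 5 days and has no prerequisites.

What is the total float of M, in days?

Critical path: V→F = 5+9 = 14, so the finish is 14 days.
Longest path through M: 12 days (earliest finish 12, latest finish 14).
Float = 14 − 12 = 2.

2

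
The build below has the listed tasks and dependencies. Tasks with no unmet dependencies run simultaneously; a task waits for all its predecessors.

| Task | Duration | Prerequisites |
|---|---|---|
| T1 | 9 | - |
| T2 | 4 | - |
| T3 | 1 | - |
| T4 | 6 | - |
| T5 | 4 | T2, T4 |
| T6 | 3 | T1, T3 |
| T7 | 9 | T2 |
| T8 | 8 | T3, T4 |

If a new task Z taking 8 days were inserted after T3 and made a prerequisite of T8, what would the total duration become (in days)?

Originally the plan takes 14 days.
With Z inserted, T8 now waits for max(T3, T4, Z).
New critical path: T3→Z→T8 = 1+8+8 = 17 ⇒ 17 days.

17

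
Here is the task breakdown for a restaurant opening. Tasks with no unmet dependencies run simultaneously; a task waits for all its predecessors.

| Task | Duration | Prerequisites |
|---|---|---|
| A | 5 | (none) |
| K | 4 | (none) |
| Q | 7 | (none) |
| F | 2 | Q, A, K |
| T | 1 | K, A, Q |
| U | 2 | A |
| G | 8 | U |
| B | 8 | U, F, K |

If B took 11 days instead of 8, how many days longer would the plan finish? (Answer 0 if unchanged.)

3

As given, the longest chain is Q→F→B = 7+2+8 = 17, so the finish is 17 days.
Since B is critical, the +3 change carries straight to that chain (now 20 days).
That remains the longest chain; total 20 days.
Change in finish: 20 − 17 = +3 days.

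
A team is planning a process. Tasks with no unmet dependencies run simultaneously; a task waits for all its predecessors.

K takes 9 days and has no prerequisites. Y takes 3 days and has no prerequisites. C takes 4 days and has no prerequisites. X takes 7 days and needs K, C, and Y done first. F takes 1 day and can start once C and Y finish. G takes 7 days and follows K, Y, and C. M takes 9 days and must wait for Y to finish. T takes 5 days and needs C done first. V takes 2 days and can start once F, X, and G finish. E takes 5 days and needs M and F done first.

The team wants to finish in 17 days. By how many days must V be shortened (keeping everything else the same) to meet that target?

Current finish: 18 days; target: 17.
V is on every critical path, so each day cut from V cuts the finish by one (this holds down to a finish of 17).
Need 18 − 17 = 1 day off V → V becomes 1 day, finish becomes 17.

1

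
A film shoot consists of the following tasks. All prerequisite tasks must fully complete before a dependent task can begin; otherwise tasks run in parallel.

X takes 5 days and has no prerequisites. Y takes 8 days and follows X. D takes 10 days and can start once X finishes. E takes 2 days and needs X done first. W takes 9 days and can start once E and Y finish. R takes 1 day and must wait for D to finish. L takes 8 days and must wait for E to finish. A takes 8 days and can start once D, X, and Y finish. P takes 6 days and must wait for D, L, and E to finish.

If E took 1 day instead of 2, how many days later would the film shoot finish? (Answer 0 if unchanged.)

Baseline: X→D→A = 5+10+8 = 23 → 23 days.
E has 2 days of float (longest path through it is 21).
No other chain overtakes it, so the finish is 23 days.
Change in finish: 23 − 23 = +0 days.

0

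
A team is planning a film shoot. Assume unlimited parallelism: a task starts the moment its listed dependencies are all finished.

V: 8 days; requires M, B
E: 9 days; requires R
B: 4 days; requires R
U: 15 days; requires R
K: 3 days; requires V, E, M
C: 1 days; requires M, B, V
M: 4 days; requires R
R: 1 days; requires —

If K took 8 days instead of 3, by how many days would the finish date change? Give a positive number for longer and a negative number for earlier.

5

Baseline: R→M→V→K = 1+4+8+3 = 16 → 16 days.
K is on the critical path; changing it to 8 makes that path 21 days.
No other chain overtakes it, so the finish is 21 days.
Change in finish: 21 − 16 = +5 days.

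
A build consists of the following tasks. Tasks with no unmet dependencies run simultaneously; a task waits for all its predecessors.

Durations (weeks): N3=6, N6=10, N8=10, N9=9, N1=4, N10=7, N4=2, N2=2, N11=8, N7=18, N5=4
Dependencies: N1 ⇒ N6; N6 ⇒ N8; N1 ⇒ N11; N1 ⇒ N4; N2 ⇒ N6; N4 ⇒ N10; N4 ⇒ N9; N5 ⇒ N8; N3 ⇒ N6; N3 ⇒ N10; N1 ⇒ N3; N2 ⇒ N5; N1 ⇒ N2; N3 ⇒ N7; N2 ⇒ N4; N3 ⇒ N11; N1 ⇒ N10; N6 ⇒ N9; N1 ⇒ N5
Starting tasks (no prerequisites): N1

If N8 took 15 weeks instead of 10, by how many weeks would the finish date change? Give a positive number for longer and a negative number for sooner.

5

Actual critical path: N1→N3→N6→N8 = 4+6+10+10 = 30 ⇒ 30 weeks.
N8 lies on that path, so at 15 weeks the path becomes 35 weeks.
No other chain overtakes it, so the finish is 35 weeks.
Change in finish: 35 − 30 = +5 weeks.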